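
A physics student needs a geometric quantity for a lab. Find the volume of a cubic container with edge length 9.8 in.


Shape: cube
Side s = 9.8 in
Formula: V = s^3
V = 9.8 * 9.8 * 9.8
V = 96.04 * 9.8
V = 941.192
941.192 in^3


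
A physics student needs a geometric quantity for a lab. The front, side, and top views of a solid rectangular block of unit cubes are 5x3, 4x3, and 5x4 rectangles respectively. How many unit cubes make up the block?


Orthographic views of a solid rectangular block:
Front view 5 x 3 -> length = 5, height = 3
Side view 4 x 3 -> width = 4, height = 3 (consistent)
Top view 5 x 4 -> confirms length = 5, width = 4
The block is 5 x 4 x 3.
Total unit cubes = 5 * 4 * 3 = 60
60 unit cubes


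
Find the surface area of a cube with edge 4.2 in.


Shape: cube
Side s = 4.2 in
A cube has 6 square faces.
Formula: SA = 6 * s^2
s^2 = 17.64
SA = 6 * 17.64
SA = 105.84
105.84 in^2


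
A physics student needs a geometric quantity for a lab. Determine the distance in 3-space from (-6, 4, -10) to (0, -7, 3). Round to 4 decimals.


3D distance between two points
P1 = (-6, 4, -10), P2 = (0, -7, 3)
Formula: d = sqrt((x2-x1)^2 + (y2-y1)^2 + (z2-z1)^2)
dx = 0 - -6 = 6
dy = -7 - 4 = -11
dz = 3 - -10 = 13
dx^2 + dy^2 + dz^2 = 36 + 121 + 169 = 326
d = sqrt(326)
d = 18.0555
18.0555 units


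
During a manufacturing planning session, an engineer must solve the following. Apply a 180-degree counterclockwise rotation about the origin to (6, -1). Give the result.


Transformation: rotation about the origin
Original point: (6, -1)
Rule for 180 deg: (x, y) -> (-x, -y)
Apply: (6, -1) -> (-6, 1)
(-6, 1)


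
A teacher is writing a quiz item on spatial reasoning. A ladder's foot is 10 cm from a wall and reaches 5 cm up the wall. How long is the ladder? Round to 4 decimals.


Shape: right triangle
Legs a = 10 cm, b = 5 cm
Formula: c = sqrt(a^2 + b^2)
a^2 = 100, b^2 = 25
a^2 + b^2 = 125
c = sqrt(125)
c = 11.1803
11.1803 cm


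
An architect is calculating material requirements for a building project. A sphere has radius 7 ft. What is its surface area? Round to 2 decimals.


Shape: sphere
Radius r = 7 ft
Formula: SA = 4 * pi * r^2
r^2 = 49
SA = 4 * pi * 49
SA = 196 * pi
SA = 615.75
615.75 ft^2


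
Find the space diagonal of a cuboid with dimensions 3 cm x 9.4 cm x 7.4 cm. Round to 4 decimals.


Shape: rectangular box (space diagonal)
l = 3 cm, w = 9.4 cm, h = 7.4 cm
Visualize: the diagonal of the base, then a right triangle with that diagonal and the height.
Formula: d = sqrt(l^2 + w^2 + h^2)
l^2 + w^2 + h^2 = 9 + 88.36 + 54.76 = 152.12
d = sqrt(152.12)
d = 12.3337
12.3337 cm


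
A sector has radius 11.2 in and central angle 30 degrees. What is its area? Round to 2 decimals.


Shape: circular sector
Radius r = 11.2 in, Angle = 30 degrees
Formula: A = (angle/360) * pi * r^2
r^2 = 125.44
Fraction of circle = 30/360
A = (30/360) * pi * 125.44
A = 10.453333 * pi
A = 32.84
32.84 in^2


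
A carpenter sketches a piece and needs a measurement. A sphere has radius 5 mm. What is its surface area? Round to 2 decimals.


Shape: sphere
Radius r = 5 mm
Formula: SA = 4 * pi * r^2
r^2 = 25
SA = 4 * pi * 25
SA = 100 * pi
SA = 314.16
314.16 mm^2


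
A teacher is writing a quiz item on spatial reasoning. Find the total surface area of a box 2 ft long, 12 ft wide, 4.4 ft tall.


Shape: rectangular prism
l = 2 ft, w = 12 ft, h = 4.4 ft
Formula: SA = 2(lw + lh + wh)
lw = 24, lh = 8.8, wh = 52.8
lw + lh + wh = 85.6
SA = 2 * 85.6
SA = 171.2
171.2 ft^2


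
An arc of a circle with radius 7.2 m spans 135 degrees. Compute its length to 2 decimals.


Shape: circular arc
Radius r = 7.2 m, Angle = 135 degrees
Formula: L = (angle/360) * 2 * pi * r
2 * pi * r = 14.4 * pi
L = (135/360) * 14.4 * pi
L = 5.4 * pi
L = 16.96
16.96 m


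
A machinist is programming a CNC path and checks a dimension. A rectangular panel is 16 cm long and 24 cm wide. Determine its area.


Shape: rectangle
Length l = 16 cm, Width w = 24 cm
Formula: A = l * w
A = 16 * 24
A = 384
384 cm^2


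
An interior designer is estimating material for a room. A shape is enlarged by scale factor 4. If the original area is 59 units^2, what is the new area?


Linear scale factor k = 4
Original area = 59 units^2
Rule: under a linear scaling by k, areas scale by k^2.
k^2 = 4^2 = 16
New area = 59 * 16
New area = 944
944 units^2


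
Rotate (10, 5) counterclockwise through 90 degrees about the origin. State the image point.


Transformation: rotation about the origin
Original point: (10, 5)
Rule for 90 deg counterclockwise: (x, y) -> (-y, x)
Apply: (10, 5) -> (-5, 10)
(-5, 10)


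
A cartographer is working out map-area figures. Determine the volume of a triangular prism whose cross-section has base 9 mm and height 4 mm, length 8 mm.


Shape: triangular prism
Triangle base = 9 mm, triangle height = 4 mm, prism length L = 8 mm
Formula: V = (1/2 * b * h_tri) * L
Cross-section area = 0.5 * 9 * 4 = 18
V = 18 * 8
V = 144
144 mm^3


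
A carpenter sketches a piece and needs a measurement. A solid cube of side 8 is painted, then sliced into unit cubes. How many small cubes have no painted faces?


Large cube: 8 x 8 x 8, cut into unit cubes.
n = 8, so n - 2 = 6
Unpainted cubes form the interior (n - 2)^3 block.
(n - 2)^3 = 6^3 = 216
216 unit cubes


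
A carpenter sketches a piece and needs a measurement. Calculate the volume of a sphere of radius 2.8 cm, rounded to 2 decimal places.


Shape: sphere
Radius r = 2.8 cm
Formula: V = (4/3) * pi * r^3
r^3 = 21.952
(4/3) * 21.952 = 29.269333
V = 29.269333 * pi
V = 91.95
91.95 cm^3


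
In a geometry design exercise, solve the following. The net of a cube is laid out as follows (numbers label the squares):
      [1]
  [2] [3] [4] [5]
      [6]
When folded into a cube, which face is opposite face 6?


Net: cross layout. Take square 3 as the base (bottom).
Fold the four squares in the horizontal row up around 3: 2 -> left, 4 -> right, 5 wraps to the top.
Fold 1 and 6 up from 3: 1 -> back, 6 -> front.
Opposite pairs are therefore: (1, 6), (2, 4), (3, 5).
Face 6 is opposite face 1.
face 1


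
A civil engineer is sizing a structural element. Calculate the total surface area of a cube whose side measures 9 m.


Shape: cube
Side s = 9 m
A cube has 6 square faces.
Formula: SA = 6 * s^2
s^2 = 81
SA = 6 * 81
SA = 486
486 m^2


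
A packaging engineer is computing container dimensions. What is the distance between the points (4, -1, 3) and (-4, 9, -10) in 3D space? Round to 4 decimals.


3D distance between two points
P1 = (4, -1, 3), P2 = (-4, 9, -10)
Formula: d = sqrt((x2-x1)^2 + (y2-y1)^2 + (z2-z1)^2)
dx = -4 - 4 = -8
dy = 9 - -1 = 10
dz = -10 - 3 = -13
dx^2 + dy^2 + dz^2 = 64 + 100 + 169 = 333
d = sqrt(333)
d = 18.2483
18.2483 units


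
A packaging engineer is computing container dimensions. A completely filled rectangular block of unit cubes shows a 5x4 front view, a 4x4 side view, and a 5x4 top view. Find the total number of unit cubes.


Orthographic views of a solid rectangular block:
Front view 5 x 4 -> length = 5, height = 4
Side view 4 x 4 -> width = 4, height = 4 (consistent)
Top view 5 x 4 -> confirms length = 5, width = 4
The block is 5 x 4 x 4.
Total unit cubes = 5 * 4 * 4 = 80
80 unit cubes


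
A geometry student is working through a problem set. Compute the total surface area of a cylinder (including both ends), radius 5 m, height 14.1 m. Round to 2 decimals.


Shape: closed cylinder
Radius r = 5 m, Height h = 14.1 m
Formula: SA = 2*pi*r^2 + 2*pi*r*h = 2*pi*r*(r + h)
r + h = 19.1
2 * r * (r + h) = 2 * 5 * 19.1 = 191
SA = 191 * pi
SA = 600.04
600.04 m^2


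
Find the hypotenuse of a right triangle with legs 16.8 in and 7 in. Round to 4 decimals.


Shape: right triangle
Legs a = 16.8 in, b = 7 in
Formula: c = sqrt(a^2 + b^2)
a^2 = 282.24, b^2 = 49
a^2 + b^2 = 331.24
c = sqrt(331.24)
c = 18.2
18.2 in


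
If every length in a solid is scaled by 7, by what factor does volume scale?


Linear scale factor k = 7
Rule: under a linear scaling by k, volumes scale by k^3.
k^3 = 7 * 7 * 7
k^3 = 49 * 7
k^3 = 343
Volume scales by a factor of 343.
343 (dimensionless)


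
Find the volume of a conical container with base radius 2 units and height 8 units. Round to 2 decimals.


Shape: cone
Radius r = 2 units, Height h = 8 units
Formula: V = (1/3) * pi * r^2 * h
r^2 = 4
pi * r^2 * h = pi * 4 * 8 = 32 * pi
V = 32 * pi / 3
V = 33.51
33.51 units^3


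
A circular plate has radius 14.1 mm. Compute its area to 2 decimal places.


Shape: circle
Radius r = 14.1 mm
Formula: A = pi * r^2
r^2 = 14.1^2 = 198.81
A = pi * 198.81
A = 624.58
624.58 mm^2


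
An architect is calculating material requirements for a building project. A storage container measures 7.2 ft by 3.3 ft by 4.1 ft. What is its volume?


Shape: rectangular prism
l = 7.2 ft, w = 3.3 ft, h = 4.1 ft
Formula: V = l * w * h
V = 7.2 * 3.3 * 4.1
V = 23.76 * 4.1
V = 97.416
97.416 ft^3


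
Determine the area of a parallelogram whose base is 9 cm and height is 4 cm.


Shape: parallelogram
Base b = 9 cm, Height h = 4 cm
Formula: A = b * h
A = 9 * 4
A = 36
36 cm^2


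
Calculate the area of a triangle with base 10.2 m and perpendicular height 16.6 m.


Shape: triangle
Base b = 10.2 m, Height h = 16.6 m
Formula: A = (1/2) * b * h
A = 0.5 * 10.2 * 16.6
A = 0.5 * 169.32
A = 84.66
84.66 m^2


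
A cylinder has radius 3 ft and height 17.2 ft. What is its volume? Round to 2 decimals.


Shape: cylinder
Radius r = 3 ft, Height h = 17.2 ft
Formula: V = pi * r^2 * h
r^2 = 9
V = pi * 9 * 17.2
V = 154.8 * pi
V = 486.32
486.32 ft^3


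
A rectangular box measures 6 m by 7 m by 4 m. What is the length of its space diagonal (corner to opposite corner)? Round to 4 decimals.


Shape: rectangular box (space diagonal)
l = 6 m, w = 7 m, h = 4 m
Visualize: the diagonal of the base, then a right triangle with that diagonal and the height.
Formula: d = sqrt(l^2 + w^2 + h^2)
l^2 + w^2 + h^2 = 36 + 49 + 16 = 101
d = sqrt(101)
d = 10.0499
10.0499 m


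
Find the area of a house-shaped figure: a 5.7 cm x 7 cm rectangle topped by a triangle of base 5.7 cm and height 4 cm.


Composite shape: rectangle + triangle
Rectangle area = 5.7 * 7 = 39.9
Triangle area = 0.5 * 5.7 * 4 = 11.4
Total = 39.9 + 11.4
Total = 51.3
51.3 cm^2


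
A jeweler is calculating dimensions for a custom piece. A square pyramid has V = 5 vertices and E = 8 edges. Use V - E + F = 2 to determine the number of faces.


Polyhedron: square pyramid
Euler's formula for convex polyhedra: V - E + F = 2
Given: V = 5 vertices and E = 8 edges
Solve for F:
F = 2 + E - V = 2 + 8 - 5 = 5
5 faces


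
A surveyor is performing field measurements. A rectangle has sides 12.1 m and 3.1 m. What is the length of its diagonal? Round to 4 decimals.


Shape: rectangle (diagonal via Pythagoras)
Sides: 12.1 m and 3.1 m
Formula: d = sqrt(l^2 + w^2)
l^2 = 146.41, w^2 = 9.61
l^2 + w^2 = 156.02
d = sqrt(156.02)
d = 12.4908
12.4908 m


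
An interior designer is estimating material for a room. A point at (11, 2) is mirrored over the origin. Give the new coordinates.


Transformation: reflection
Original point: (11, 2)
Rule for reflection through the origin: (x, y) -> (-x, -y)
Apply: (11, 2) -> (-11, -2)
(-11, -2)


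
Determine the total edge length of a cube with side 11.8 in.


Shape: cube
Side s = 11.8 in
A cube has 12 edges, all equal.
Formula: total edge length = 12 * s
Total = 12 * 11.8
Total = 141.6
141.6 in


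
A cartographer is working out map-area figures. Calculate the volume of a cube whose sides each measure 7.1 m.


Shape: cube
Side s = 7.1 m
Formula: V = s^3
V = 7.1 * 7.1 * 7.1
V = 50.41 * 7.1
V = 357.911
357.911 m^3


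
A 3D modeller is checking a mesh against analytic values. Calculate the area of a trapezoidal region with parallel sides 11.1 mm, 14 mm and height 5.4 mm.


Shape: trapezoid
Parallel sides a = 11.1 mm, b = 14 mm; Height h = 5.4 mm
Formula: A = (a + b) * h / 2
a + b = 11.1 + 14 = 25.1
A = 25.1 * 5.4 / 2
A = 135.54 / 2
A = 67.77
67.77 mm^2


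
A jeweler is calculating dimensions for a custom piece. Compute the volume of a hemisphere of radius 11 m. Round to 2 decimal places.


Shape: hemisphere (half of a sphere)
Radius r = 11 m
Formula: V = (1/2) * (4/3) * pi * r^3 = (2/3) * pi * r^3
r^3 = 1331
(2/3) * 1331 = 887.333333
V = 887.333333 * pi
V = 2787.64
2787.64 m^3


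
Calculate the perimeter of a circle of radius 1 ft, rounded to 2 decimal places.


Shape: circle
Radius r = 1 ft
Formula: C = 2 * pi * r
C = 2 * pi * 1
C = 2 * pi
C = 6.28
6.28 ft


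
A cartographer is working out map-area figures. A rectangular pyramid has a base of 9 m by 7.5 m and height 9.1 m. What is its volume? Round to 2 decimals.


Shape: rectangular pyramid
Base: 9 m x 7.5 m, Height h = 9.1 m
Formula: V = (1/3) * base_area * h
base_area = 9 * 7.5 = 67.5
base_area * h = 67.5 * 9.1 = 614.25
V = 614.25 / 3
V = 204.75
204.75 m^3


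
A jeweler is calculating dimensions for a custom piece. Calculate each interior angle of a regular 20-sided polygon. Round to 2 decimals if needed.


Shape: regular icosagon (20 sides)
Formula: interior angle = (n - 2) * 180 / n
(n - 2) = 18
(n - 2) * 180 = 3240
angle = 3240 / 20
angle = 162
162 degrees


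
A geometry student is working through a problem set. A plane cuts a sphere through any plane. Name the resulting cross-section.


Solid: sphere
Cutting plane: through any plane
Visualize the intersection of the plane with the solid's surface.
The boundary of the cut region is a circle.
circle


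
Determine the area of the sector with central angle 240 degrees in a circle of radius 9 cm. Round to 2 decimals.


Shape: circular sector
Radius r = 9 cm, Angle = 240 degrees
Formula: A = (angle/360) * pi * r^2
r^2 = 81
Fraction of circle = 240/360
A = (240/360) * pi * 81
A = 54 * pi
A = 169.65
169.65 cm^2


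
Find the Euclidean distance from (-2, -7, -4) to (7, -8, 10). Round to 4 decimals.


3D distance between two points
P1 = (-2, -7, -4), P2 = (7, -8, 10)
Formula: d = sqrt((x2-x1)^2 + (y2-y1)^2 + (z2-z1)^2)
dx = 7 - -2 = 9
dy = -8 - -7 = -1
dz = 10 - -4 = 14
dx^2 + dy^2 + dz^2 = 81 + 1 + 196 = 278
d = sqrt(278)
d = 16.6733
16.6733 units


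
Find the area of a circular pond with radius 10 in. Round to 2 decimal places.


Shape: circle
Radius r = 10 in
Formula: A = pi * r^2
r^2 = 10^2 = 100
A = pi * 100
A = 314.16
314.16 in^2


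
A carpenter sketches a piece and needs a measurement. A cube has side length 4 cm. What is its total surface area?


Shape: cube
Side s = 4 cm
A cube has 6 square faces.
Formula: SA = 6 * s^2
s^2 = 16
SA = 6 * 16
SA = 96
96 cm^2


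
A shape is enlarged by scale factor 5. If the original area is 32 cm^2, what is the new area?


Linear scale factor k = 5
Original area = 32 cm^2
Rule: under a linear scaling by k, areas scale by k^2.
k^2 = 5^2 = 25
New area = 32 * 25
New area = 800
800 cm^2


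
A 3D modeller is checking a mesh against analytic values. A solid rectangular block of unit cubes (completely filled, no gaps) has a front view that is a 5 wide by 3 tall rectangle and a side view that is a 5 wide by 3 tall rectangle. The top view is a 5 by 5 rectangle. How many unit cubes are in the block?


Orthographic views of a solid rectangular block:
Front view 5 x 3 -> length = 5, height = 3
Side view 5 x 3 -> width = 5, height = 3 (consistent)
Top view 5 x 5 -> confirms length = 5, width = 5
The block is 5 x 5 x 3.
Total unit cubes = 5 * 5 * 3 = 75
75 unit cubes


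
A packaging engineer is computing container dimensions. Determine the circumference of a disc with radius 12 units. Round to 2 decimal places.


Shape: circle
Radius r = 12 units
Formula: C = 2 * pi * r
C = 2 * pi * 12
C = 24 * pi
C = 75.4
75.4 units


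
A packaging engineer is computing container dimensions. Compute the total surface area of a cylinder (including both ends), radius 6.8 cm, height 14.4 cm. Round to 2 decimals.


Shape: closed cylinder
Radius r = 6.8 cm, Height h = 14.4 cm
Formula: SA = 2*pi*r^2 + 2*pi*r*h = 2*pi*r*(r + h)
r + h = 21.2
2 * r * (r + h) = 2 * 6.8 * 21.2 = 288.32
SA = 288.32 * pi
SA = 905.78
905.78 cm^2


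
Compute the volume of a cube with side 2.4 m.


Shape: cube
Side s = 2.4 m
Formula: V = s^3
V = 2.4 * 2.4 * 2.4
V = 5.76 * 2.4
V = 13.824
13.824 m^3


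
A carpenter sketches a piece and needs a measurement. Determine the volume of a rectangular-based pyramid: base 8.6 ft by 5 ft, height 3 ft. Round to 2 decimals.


Shape: rectangular pyramid
Base: 8.6 ft x 5 ft, Height h = 3 ft
Formula: V = (1/3) * base_area * h
base_area = 8.6 * 5 = 43
base_area * h = 43 * 3 = 129
V = 129 / 3
V = 43
43 ft^3


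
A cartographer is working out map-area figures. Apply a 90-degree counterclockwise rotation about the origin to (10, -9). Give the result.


Transformation: rotation about the origin
Original point: (10, -9)
Rule for 90 deg counterclockwise: (x, y) -> (-y, x)
Apply: (10, -9) -> (9, 10)
(9, 10)


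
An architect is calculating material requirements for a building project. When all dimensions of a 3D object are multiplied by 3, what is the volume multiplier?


Linear scale factor k = 3
Rule: under a linear scaling by k, volumes scale by k^3.
k^3 = 3 * 3 * 3
k^3 = 9 * 3
k^3 = 27
Volume scales by a factor of 27.
27 (dimensionless)


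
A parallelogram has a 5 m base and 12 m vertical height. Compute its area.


Shape: parallelogram
Base b = 5 m, Height h = 12 m
Formula: A = b * h
A = 5 * 12
A = 60
60 m^2


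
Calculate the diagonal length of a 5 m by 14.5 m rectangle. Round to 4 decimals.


Shape: rectangle (diagonal via Pythagoras)
Sides: 5 m and 14.5 m
Formula: d = sqrt(l^2 + w^2)
l^2 = 25, w^2 = 210.25
l^2 + w^2 = 235.25
d = sqrt(235.25)
d = 15.3379
15.3379 m


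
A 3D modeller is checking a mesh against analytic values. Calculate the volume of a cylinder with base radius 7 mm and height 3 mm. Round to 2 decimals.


Shape: cylinder
Radius r = 7 mm, Height h = 3 mm
Formula: V = pi * r^2 * h
r^2 = 49
V = pi * 49 * 3
V = 147 * pi
V = 461.81
461.81 mm^3


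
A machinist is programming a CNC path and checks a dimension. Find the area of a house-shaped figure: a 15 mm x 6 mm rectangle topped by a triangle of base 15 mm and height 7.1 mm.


Composite shape: rectangle + triangle
Rectangle area = 15 * 6 = 90
Triangle area = 0.5 * 15 * 7.1 = 53.25
Total = 90 + 53.25
Total = 143.25
143.25 mm^2


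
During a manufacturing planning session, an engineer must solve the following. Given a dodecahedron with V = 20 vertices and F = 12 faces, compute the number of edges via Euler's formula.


Polyhedron: dodecahedron
Euler's formula for convex polyhedra: V - E + F = 2
Given: V = 20 vertices and F = 12 faces
Solve for E:
E = V + F - 2 = 20 + 12 - 2 = 30
30 edges


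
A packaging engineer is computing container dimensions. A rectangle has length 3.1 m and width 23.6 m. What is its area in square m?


Shape: rectangle
Length l = 3.1 m, Width w = 23.6 m
Formula: A = l * w
A = 3.1 * 23.6
A = 73.16
73.16 m^2


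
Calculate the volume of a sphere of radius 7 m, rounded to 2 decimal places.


Shape: sphere
Radius r = 7 m
Formula: V = (4/3) * pi * r^3
r^3 = 343
(4/3) * 343 = 457.333333
V = 457.333333 * pi
V = 1436.76
1436.76 m^3


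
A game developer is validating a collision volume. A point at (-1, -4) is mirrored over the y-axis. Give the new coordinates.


Transformation: reflection
Original point: (-1, -4)
Rule for reflection over the y-axis: (x, y) -> (-x, y)
Apply: (-1, -4) -> (1, -4)
(1, -4)


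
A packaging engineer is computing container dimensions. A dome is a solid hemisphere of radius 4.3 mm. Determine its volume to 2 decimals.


Shape: hemisphere (half of a sphere)
Radius r = 4.3 mm
Formula: V = (1/2) * (4/3) * pi * r^3 = (2/3) * pi * r^3
r^3 = 79.507
(2/3) * 79.507 = 53.004667
V = 53.004667 * pi
V = 166.52
166.52 mm^3


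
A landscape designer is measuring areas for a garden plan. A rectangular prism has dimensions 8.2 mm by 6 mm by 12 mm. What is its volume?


Shape: rectangular prism
l = 8.2 mm, w = 6 mm, h = 12 mm
Formula: V = l * w * h
V = 8.2 * 6 * 12
V = 49.2 * 12
V = 590.4
590.4 mm^3


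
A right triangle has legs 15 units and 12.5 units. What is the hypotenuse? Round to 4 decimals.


Shape: right triangle
Legs a = 15 units, b = 12.5 units
Formula: c = sqrt(a^2 + b^2)
a^2 = 225, b^2 = 156.25
a^2 + b^2 = 381.25
c = sqrt(381.25)
c = 19.5256
19.5256 units


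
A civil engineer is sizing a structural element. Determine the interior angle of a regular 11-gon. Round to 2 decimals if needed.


Shape: regular hendecagon (11 sides)
Formula: interior angle = (n - 2) * 180 / n
(n - 2) = 9
(n - 2) * 180 = 1620
angle = 1620 / 11
angle = 147.27
147.27 degrees


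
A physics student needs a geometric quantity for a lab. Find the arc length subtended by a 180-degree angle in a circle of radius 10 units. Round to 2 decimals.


Shape: circular arc
Radius r = 10 units, Angle = 180 degrees
Formula: L = (angle/360) * 2 * pi * r
2 * pi * r = 20 * pi
L = (180/360) * 20 * pi
L = 10 * pi
L = 31.42
31.42 units


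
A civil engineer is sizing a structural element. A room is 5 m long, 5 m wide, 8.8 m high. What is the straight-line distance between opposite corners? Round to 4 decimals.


Shape: rectangular box (space diagonal)
l = 5 m, w = 5 m, h = 8.8 m
Visualize: the diagonal of the base, then a right triangle with that diagonal and the height.
Formula: d = sqrt(l^2 + w^2 + h^2)
l^2 + w^2 + h^2 = 25 + 25 + 77.44 = 127.44
d = sqrt(127.44)
d = 11.2889
11.2889 m


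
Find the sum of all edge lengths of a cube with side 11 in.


Shape: cube
Side s = 11 in
A cube has 12 edges, all equal.
Formula: total edge length = 12 * s
Total = 12 * 11
Total = 132
132 in


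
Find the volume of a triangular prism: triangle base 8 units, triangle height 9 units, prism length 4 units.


Shape: triangular prism
Triangle base = 8 units, triangle height = 9 units, prism length L = 4 units
Formula: V = (1/2 * b * h_tri) * L
Cross-section area = 0.5 * 8 * 9 = 36
V = 36 * 4
V = 144
144 units^3


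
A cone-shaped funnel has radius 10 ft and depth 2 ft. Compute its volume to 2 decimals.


Shape: cone
Radius r = 10 ft, Height h = 2 ft
Formula: V = (1/3) * pi * r^2 * h
r^2 = 100
pi * r^2 * h = pi * 100 * 2 = 200 * pi
V = 200 * pi / 3
V = 209.44
209.44 ft^3


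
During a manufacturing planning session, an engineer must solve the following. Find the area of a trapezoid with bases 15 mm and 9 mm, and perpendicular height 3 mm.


Shape: trapezoid
Parallel sides a = 15 mm, b = 9 mm; Height h = 3 mm
Formula: A = (a + b) * h / 2
a + b = 15 + 9 = 24
A = 24 * 3 / 2
A = 72 / 2
A = 36
36 mm^2


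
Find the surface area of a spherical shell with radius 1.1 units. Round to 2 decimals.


Shape: sphere
Radius r = 1.1 units
Formula: SA = 4 * pi * r^2
r^2 = 1.21
SA = 4 * pi * 1.21
SA = 4.84 * pi
SA = 15.21
15.21 units^2


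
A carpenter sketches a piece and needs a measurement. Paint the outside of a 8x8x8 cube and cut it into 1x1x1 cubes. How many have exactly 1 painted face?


Large cube: 8 x 8 x 8, cut into unit cubes.
n = 8, so n - 2 = 6
Cubes with 1 painted face lie in the interior of each face.
A cube has 6 faces; each contributes (n - 2)^2 = 36 such cubes.
Count = 6 * 36 = 216
216 unit cubes


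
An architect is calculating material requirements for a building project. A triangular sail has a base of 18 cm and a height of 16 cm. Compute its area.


Shape: triangle
Base b = 18 cm, Height h = 16 cm
Formula: A = (1/2) * b * h
A = 0.5 * 18 * 16
A = 0.5 * 288
A = 144
144 cm^2


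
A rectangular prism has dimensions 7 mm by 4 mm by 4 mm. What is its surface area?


Shape: rectangular prism
l = 7 mm, w = 4 mm, h = 4 mm
Formula: SA = 2(lw + lh + wh)
lw = 28, lh = 28, wh = 16
lw + lh + wh = 72
SA = 2 * 72
SA = 144
144 mm^2


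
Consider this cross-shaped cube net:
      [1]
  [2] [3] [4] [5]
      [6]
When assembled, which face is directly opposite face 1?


Net: cross layout. Take square 3 as the base (bottom).
Fold the four squares in the horizontal row up around 3: 2 -> left, 4 -> right, 5 wraps to the top.
Fold 1 and 6 up from 3: 1 -> back, 6 -> front.
Opposite pairs are therefore: (1, 6), (2, 4), (3, 5).
Face 1 is opposite face 6.
face 6


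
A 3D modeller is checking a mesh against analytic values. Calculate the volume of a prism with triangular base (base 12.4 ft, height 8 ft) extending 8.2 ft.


Shape: triangular prism
Triangle base = 12.4 ft, triangle height = 8 ft, prism length L = 8.2 ft
Formula: V = (1/2 * b * h_tri) * L
Cross-section area = 0.5 * 12.4 * 8 = 49.6
V = 49.6 * 8.2
V = 406.72
406.72 ft^3


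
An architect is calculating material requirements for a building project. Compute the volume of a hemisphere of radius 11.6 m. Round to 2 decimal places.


Shape: hemisphere (half of a sphere)
Radius r = 11.6 m
Formula: V = (1/2) * (4/3) * pi * r^3 = (2/3) * pi * r^3
r^3 = 1560.896
(2/3) * 1560.896 = 1040.597333
V = 1040.597333 * pi
V = 3269.13
3269.13 m^3


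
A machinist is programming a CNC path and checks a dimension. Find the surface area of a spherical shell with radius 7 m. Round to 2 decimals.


Shape: sphere
Radius r = 7 m
Formula: SA = 4 * pi * r^2
r^2 = 49
SA = 4 * pi * 49
SA = 196 * pi
SA = 615.75
615.75 m^2


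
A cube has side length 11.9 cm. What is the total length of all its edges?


Shape: cube
Side s = 11.9 cm
A cube has 12 edges, all equal.
Formula: total edge length = 12 * s
Total = 12 * 11.9
Total = 142.8
142.8 cm


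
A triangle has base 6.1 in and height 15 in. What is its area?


Shape: triangle
Base b = 6.1 in, Height h = 15 in
Formula: A = (1/2) * b * h
A = 0.5 * 6.1 * 15
A = 0.5 * 91.5
A = 45.75
45.75 in^2


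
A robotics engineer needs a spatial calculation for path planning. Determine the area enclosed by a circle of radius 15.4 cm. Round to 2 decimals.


Shape: circle
Radius r = 15.4 cm
Formula: A = pi * r^2
r^2 = 15.4^2 = 237.16
A = pi * 237.16
A = 745.06
745.06 cm^2


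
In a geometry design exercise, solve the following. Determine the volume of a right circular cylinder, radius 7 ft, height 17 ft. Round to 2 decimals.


Shape: cylinder
Radius r = 7 ft, Height h = 17 ft
Formula: V = pi * r^2 * h
r^2 = 49
V = pi * 49 * 17
V = 833 * pi
V = 2616.95
2616.95 ft^3


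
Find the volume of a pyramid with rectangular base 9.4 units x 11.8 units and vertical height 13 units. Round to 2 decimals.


Shape: rectangular pyramid
Base: 9.4 units x 11.8 units, Height h = 13 units
Formula: V = (1/3) * base_area * h
base_area = 9.4 * 11.8 = 110.92
base_area * h = 110.92 * 13 = 1441.96
V = 1441.96 / 3
V = 480.65
480.65 units^3


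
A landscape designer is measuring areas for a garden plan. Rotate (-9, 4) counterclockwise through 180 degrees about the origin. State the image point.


Transformation: rotation about the origin
Original point: (-9, 4)
Rule for 180 deg: (x, y) -> (-x, -y)
Apply: (-9, 4) -> (9, -4)
(9, -4)


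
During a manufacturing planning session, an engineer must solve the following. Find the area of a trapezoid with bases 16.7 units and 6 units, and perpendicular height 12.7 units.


Shape: trapezoid
Parallel sides a = 16.7 units, b = 6 units; Height h = 12.7 units
Formula: A = (a + b) * h / 2
a + b = 16.7 + 6 = 22.7
A = 22.7 * 12.7 / 2
A = 288.29 / 2
A = 144.145
144.145 units^2


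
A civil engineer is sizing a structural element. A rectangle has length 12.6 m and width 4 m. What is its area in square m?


Shape: rectangle
Length l = 12.6 m, Width w = 4 m
Formula: A = l * w
A = 12.6 * 4
A = 50.4
50.4 m^2


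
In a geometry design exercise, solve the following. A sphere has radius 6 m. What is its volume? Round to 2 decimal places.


Shape: sphere
Radius r = 6 m
Formula: V = (4/3) * pi * r^3
r^3 = 216
(4/3) * 216 = 288
V = 288 * pi
V = 904.78
904.78 m^3


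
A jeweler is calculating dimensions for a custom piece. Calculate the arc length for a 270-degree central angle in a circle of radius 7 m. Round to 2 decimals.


Shape: circular arc
Radius r = 7 m, Angle = 270 degrees
Formula: L = (angle/360) * 2 * pi * r
2 * pi * r = 14 * pi
L = (270/360) * 14 * pi
L = 10.5 * pi
L = 32.99
32.99 m


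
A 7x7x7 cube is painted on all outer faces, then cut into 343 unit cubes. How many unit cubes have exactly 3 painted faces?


Large cube: 7 x 7 x 7, cut into unit cubes.
Cubes with 3 painted faces are at the corners. A cube always has 8 corners.
Count = 8
8 unit cubes


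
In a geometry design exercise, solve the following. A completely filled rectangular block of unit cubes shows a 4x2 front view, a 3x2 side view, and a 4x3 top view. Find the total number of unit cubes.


Orthographic views of a solid rectangular block:
Front view 4 x 2 -> length = 4, height = 2
Side view 3 x 2 -> width = 3, height = 2 (consistent)
Top view 4 x 3 -> confirms length = 4, width = 3
The block is 4 x 3 x 2.
Total unit cubes = 4 * 3 * 2 = 24
24 unit cubes


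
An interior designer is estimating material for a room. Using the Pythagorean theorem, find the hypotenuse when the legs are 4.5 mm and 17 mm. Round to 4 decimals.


Shape: right triangle
Legs a = 4.5 mm, b = 17 mm
Formula: c = sqrt(a^2 + b^2)
a^2 = 20.25, b^2 = 289
a^2 + b^2 = 309.25
c = sqrt(309.25)
c = 17.5855
17.5855 mm


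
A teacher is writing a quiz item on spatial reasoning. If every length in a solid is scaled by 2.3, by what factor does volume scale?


Linear scale factor k = 2.3
Rule: under a linear scaling by k, volumes scale by k^3.
k^3 = 2.3 * 2.3 * 2.3
k^3 = 5.29 * 2.3
k^3 = 12.167
Volume scales by a factor of 12.167.
12.167 (dimensionless)


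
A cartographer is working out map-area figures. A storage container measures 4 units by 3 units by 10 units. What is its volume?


Shape: rectangular prism
l = 4 units, w = 3 units, h = 10 units
Formula: V = l * w * h
V = 4 * 3 * 10
V = 12 * 10
V = 120
120 units^3


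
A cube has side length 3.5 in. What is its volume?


Shape: cube
Side s = 3.5 in
Formula: V = s^3
V = 3.5 * 3.5 * 3.5
V = 12.25 * 3.5
V = 42.875
42.875 in^3


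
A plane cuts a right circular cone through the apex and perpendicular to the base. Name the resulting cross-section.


Solid: right circular cone
Cutting plane: through the apex and perpendicular to the base
Visualize the intersection of the plane with the solid's surface.
The boundary of the cut region is a isosceles triangle.
isosceles triangle


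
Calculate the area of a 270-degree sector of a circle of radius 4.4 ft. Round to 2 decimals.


Shape: circular sector
Radius r = 4.4 ft, Angle = 270 degrees
Formula: A = (angle/360) * pi * r^2
r^2 = 19.36
Fraction of circle = 270/360
A = (270/360) * pi * 19.36
A = 14.52 * pi
A = 45.62
45.62 ft^2


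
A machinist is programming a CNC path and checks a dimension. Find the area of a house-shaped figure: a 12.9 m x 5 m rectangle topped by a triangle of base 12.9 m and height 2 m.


Composite shape: rectangle + triangle
Rectangle area = 12.9 * 5 = 64.5
Triangle area = 0.5 * 12.9 * 2 = 12.9
Total = 64.5 + 12.9
Total = 77.4
77.4 m^2


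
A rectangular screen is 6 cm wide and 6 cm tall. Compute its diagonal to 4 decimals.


Shape: rectangle (diagonal via Pythagoras)
Sides: 6 cm and 6 cm
Formula: d = sqrt(l^2 + w^2)
l^2 = 36, w^2 = 36
l^2 + w^2 = 72
d = sqrt(72)
d = 8.4853
8.4853 cm


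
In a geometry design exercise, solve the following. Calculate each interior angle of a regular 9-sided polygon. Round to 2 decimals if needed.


Shape: regular nonagon (9 sides)
Formula: interior angle = (n - 2) * 180 / n
(n - 2) = 7
(n - 2) * 180 = 1260
angle = 1260 / 9
angle = 140
140 degrees


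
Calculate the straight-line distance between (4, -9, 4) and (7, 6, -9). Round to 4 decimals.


3D distance between two points
P1 = (4, -9, 4), P2 = (7, 6, -9)
Formula: d = sqrt((x2-x1)^2 + (y2-y1)^2 + (z2-z1)^2)
dx = 7 - 4 = 3
dy = 6 - -9 = 15
dz = -9 - 4 = -13
dx^2 + dy^2 + dz^2 = 9 + 225 + 169 = 403
d = sqrt(403)
d = 20.0749
20.0749 units


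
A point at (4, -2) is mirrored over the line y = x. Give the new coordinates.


Transformation: reflection
Original point: (4, -2)
Rule for reflection over y = x: (x, y) -> (y, x)
Apply: (4, -2) -> (-2, 4)
(-2, 4)


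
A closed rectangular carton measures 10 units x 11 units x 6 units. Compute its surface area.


Shape: rectangular prism
l = 10 units, w = 11 units, h = 6 units
Formula: SA = 2(lw + lh + wh)
lw = 110, lh = 60, wh = 66
lw + lh + wh = 236
SA = 2 * 236
SA = 472
472 units^2


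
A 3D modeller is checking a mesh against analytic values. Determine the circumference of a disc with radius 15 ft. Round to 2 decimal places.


Shape: circle
Radius r = 15 ft
Formula: C = 2 * pi * r
C = 2 * pi * 15
C = 30 * pi
C = 94.25
94.25 ft


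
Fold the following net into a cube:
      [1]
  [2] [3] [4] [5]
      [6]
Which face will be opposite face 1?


Net: cross layout. Take square 3 as the base (bottom).
Fold the four squares in the horizontal row up around 3: 2 -> left, 4 -> right, 5 wraps to the top.
Fold 1 and 6 up from 3: 1 -> back, 6 -> front.
Opposite pairs are therefore: (1, 6), (2, 4), (3, 5).
Face 1 is opposite face 6.
face 6


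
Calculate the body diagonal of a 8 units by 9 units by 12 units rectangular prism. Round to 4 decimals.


Shape: rectangular box (space diagonal)
l = 8 units, w = 9 units, h = 12 units
Visualize: the diagonal of the base, then a right triangle with that diagonal and the height.
Formula: d = sqrt(l^2 + w^2 + h^2)
l^2 + w^2 + h^2 = 64 + 81 + 144 = 289
d = sqrt(289)
d = 17.0
17 units


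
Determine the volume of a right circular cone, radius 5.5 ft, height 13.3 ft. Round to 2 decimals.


Shape: cone
Radius r = 5.5 ft, Height h = 13.3 ft
Formula: V = (1/3) * pi * r^2 * h
r^2 = 30.25
pi * r^2 * h = pi * 30.25 * 13.3 = 402.325 * pi
V = 402.325 * pi / 3
V = 421.31
421.31 ft^3


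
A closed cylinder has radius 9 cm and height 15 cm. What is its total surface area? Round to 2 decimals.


Shape: closed cylinder
Radius r = 9 cm, Height h = 15 cm
Formula: SA = 2*pi*r^2 + 2*pi*r*h = 2*pi*r*(r + h)
r + h = 24
2 * r * (r + h) = 2 * 9 * 24 = 432
SA = 432 * pi
SA = 1357.17
1357.17 cm^2


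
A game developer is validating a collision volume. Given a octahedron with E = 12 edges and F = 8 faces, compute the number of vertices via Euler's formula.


Polyhedron: octahedron
Euler's formula for convex polyhedra: V - E + F = 2
Given: E = 12 edges and F = 8 faces
Solve for V:
V = 2 + E - F = 2 + 12 - 8 = 6
6 vertices


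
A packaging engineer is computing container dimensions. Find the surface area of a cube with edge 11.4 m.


Shape: cube
Side s = 11.4 m
A cube has 6 square faces.
Formula: SA = 6 * s^2
s^2 = 129.96
SA = 6 * 129.96
SA = 779.76
779.76 m^2


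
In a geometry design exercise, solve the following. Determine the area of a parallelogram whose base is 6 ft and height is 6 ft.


Shape: parallelogram
Base b = 6 ft, Height h = 6 ft
Formula: A = b * h
A = 6 * 6
A = 36
36 ft^2


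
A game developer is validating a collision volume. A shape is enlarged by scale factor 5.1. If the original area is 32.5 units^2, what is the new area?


Linear scale factor k = 5.1
Original area = 32.5 units^2
Rule: under a linear scaling by k, areas scale by k^2.
k^2 = 5.1^2 = 26.01
New area = 32.5 * 26.01
New area = 845.325
845.325 units^2


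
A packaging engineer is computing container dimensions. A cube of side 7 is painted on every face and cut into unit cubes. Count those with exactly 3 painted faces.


Large cube: 7 x 7 x 7, cut into unit cubes.
Cubes with 3 painted faces are at the corners. A cube always has 8 corners.
Count = 8
8 unit cubes


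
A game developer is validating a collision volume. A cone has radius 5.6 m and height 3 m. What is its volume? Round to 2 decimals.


Shape: cone
Radius r = 5.6 m, Height h = 3 m
Formula: V = (1/3) * pi * r^2 * h
r^2 = 31.36
pi * r^2 * h = pi * 31.36 * 3 = 94.08 * pi
V = 94.08 * pi / 3
V = 98.52
98.52 m^3


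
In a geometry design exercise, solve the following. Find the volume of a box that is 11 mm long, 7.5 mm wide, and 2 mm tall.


Shape: rectangular prism
l = 11 mm, w = 7.5 mm, h = 2 mm
Formula: V = l * w * h
V = 11 * 7.5 * 2
V = 82.5 * 2
V = 165
165 mm^3


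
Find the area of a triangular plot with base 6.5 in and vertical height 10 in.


Shape: triangle
Base b = 6.5 in, Height h = 10 in
Formula: A = (1/2) * b * h
A = 0.5 * 6.5 * 10
A = 0.5 * 65
A = 32.5
32.5 in^2


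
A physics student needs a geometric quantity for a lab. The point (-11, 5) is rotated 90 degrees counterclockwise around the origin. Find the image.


Transformation: rotation about the origin
Original point: (-11, 5)
Rule for 90 deg counterclockwise: (x, y) -> (-y, x)
Apply: (-11, 5) -> (-5, -11)
(-5, -11)


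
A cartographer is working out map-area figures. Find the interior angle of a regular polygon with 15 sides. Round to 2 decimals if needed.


Shape: regular pentadecagon (15 sides)
Formula: interior angle = (n - 2) * 180 / n
(n - 2) = 13
(n - 2) * 180 = 2340
angle = 2340 / 15
angle = 156
156 degrees


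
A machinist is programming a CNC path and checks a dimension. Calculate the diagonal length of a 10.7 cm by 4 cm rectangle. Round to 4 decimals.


Shape: rectangle (diagonal via Pythagoras)
Sides: 10.7 cm and 4 cm
Formula: d = sqrt(l^2 + w^2)
l^2 = 114.49, w^2 = 16
l^2 + w^2 = 130.49
d = sqrt(130.49)
d = 11.4232
11.4232 cm


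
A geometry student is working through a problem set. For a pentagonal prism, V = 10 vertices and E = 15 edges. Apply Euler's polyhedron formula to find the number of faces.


Polyhedron: pentagonal prism
Euler's formula for convex polyhedra: V - E + F = 2
Given: V = 10 vertices and E = 15 edges
Solve for F:
F = 2 + E - V = 2 + 15 - 10 = 7
7 faces


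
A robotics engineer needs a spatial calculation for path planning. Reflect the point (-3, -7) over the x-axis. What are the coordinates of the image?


Transformation: reflection
Original point: (-3, -7)
Rule for reflection over the x-axis: (x, y) -> (x, -y)
Apply: (-3, -7) -> (-3, 7)
(-3, 7)


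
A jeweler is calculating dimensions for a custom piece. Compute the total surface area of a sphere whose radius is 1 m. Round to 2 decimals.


Shape: sphere
Radius r = 1 m
Formula: SA = 4 * pi * r^2
r^2 = 1
SA = 4 * pi * 1
SA = 4 * pi
SA = 12.57
12.57 m^2


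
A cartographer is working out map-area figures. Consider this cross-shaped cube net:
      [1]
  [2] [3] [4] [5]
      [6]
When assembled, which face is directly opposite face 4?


Net: cross layout. Take square 3 as the base (bottom).
Fold the four squares in the horizontal row up around 3: 2 -> left, 4 -> right, 5 wraps to the top.
Fold 1 and 6 up from 3: 1 -> back, 6 -> front.
Opposite pairs are therefore: (1, 6), (2, 4), (3, 5).
Face 4 is opposite face 2.
face 2


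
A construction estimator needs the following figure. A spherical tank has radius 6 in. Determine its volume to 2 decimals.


Shape: sphere
Radius r = 6 in
Formula: V = (4/3) * pi * r^3
r^3 = 216
(4/3) * 216 = 288
V = 288 * pi
V = 904.78
904.78 in^3


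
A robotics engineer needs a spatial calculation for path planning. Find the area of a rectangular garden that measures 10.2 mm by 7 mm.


Shape: rectangle
Length l = 10.2 mm, Width w = 7 mm
Formula: A = l * w
A = 10.2 * 7
A = 71.4
71.4 mm^2


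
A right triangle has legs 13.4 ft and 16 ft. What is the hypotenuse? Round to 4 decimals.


Shape: right triangle
Legs a = 13.4 ft, b = 16 ft
Formula: c = sqrt(a^2 + b^2)
a^2 = 179.56, b^2 = 256
a^2 + b^2 = 435.56
c = sqrt(435.56)
c = 20.8701
20.8701 ft


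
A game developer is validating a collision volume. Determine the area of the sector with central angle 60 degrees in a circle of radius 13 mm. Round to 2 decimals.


Shape: circular sector
Radius r = 13 mm, Angle = 60 degrees
Formula: A = (angle/360) * pi * r^2
r^2 = 169
Fraction of circle = 60/360
A = (60/360) * pi * 169
A = 28.166667 * pi
A = 88.49
88.49 mm^2
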